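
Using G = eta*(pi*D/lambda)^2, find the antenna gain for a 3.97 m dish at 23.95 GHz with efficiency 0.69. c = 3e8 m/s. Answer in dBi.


lambda = c/f = 3e8 / 2.395e+10 = 0.0125261 m
G = eta*(pi*D/lambda)^2 = 0.69*(pi*3.97/0.0125261)^2
G = 684066.5834 (linear)
G = 10*log10(684066.5834) = 58.3510 dBi

58.3510 dBi


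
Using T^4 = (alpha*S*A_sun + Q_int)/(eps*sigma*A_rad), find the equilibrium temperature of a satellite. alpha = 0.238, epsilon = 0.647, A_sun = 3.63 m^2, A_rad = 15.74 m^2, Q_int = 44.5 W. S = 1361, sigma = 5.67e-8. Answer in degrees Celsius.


Numerator = alpha*S*A_sun + Q_int = 0.238*1361*3.63 + 44.5 = 1220.3223 W
Denominator = eps*sigma*A_rad = 0.647*5.67e-8*15.74 = 5.7742033e-07 W/K^4
T^4 = 2.1134038e+09 K^4
T = 214.4103 K = -58.7397 C

-58.7397 degrees Celsius


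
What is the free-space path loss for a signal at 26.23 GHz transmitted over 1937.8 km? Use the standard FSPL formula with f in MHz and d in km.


f = 26.23 GHz = 26230.0000 MHz
d = 1937.8 km
FSPL = 32.44 + 20*log10(26230.0000) + 20*log10(1937.8)
FSPL = 32.44 + 88.3760 + 65.7462
FSPL = 186.5621 dB

186.5621 dB


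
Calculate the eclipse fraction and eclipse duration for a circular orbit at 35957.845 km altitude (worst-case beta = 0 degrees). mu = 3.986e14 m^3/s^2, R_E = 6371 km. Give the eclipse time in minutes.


r = 42328.8450 km
T = 1444.4902 min
Eclipse fraction = arcsin(R_E/r)/pi = arcsin(6371.0000/42328.8450)/pi
= arcsin(0.150512)/pi = 0.04809222
Eclipse duration = 0.04809222 * 1444.4902 = 69.4687 min

69.4687 minutes


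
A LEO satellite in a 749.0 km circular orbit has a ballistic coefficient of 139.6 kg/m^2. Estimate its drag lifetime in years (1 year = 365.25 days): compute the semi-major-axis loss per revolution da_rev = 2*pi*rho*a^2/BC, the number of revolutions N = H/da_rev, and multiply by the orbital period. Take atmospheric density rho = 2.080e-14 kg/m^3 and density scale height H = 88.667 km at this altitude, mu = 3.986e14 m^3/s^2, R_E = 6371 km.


a = R_E + alt = 7120.0000 km = 7.12e+06 m
da_rev = 2*pi*rho*a^2/BC = 2*pi*2.080e-14*(7.12e+06)^2/139.6 = 0.0474589114 m per revolution
N = H/da_rev = 88667.0000 m / 0.0474589114 m = 1.8682898e+06 revolutions
P = 2*pi*sqrt(a^3/mu) = 5979.0366 s
lifetime = N*P = 1.8682898e+06 * 5979.0366 = 1.1170573e+10 s = 129289.0402 days
years = 129289.0402 / 365.25 = 353.9741 years

353.9741 years


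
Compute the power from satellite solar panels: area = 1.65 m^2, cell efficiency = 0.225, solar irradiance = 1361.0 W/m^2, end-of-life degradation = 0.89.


P = area * eta * S * degradation
P = 1.65 * 0.225 * 1361.0 * 0.89
P = 449.6914 W

449.6914 W


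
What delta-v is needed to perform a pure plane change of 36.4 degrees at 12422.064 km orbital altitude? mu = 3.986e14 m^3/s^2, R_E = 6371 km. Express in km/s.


r = 18793.0640 km = 1.8793064e+07 m
V = sqrt(mu/r) = 4605.4264 m/s
di = 36.4 deg = 0.6352998 rad
dV = 2*V*sin(di/2) = 2*4605.4264*sin(0.3176499)
dV = 2876.8710 m/s = 2.8769 km/s

2.8769 km/s


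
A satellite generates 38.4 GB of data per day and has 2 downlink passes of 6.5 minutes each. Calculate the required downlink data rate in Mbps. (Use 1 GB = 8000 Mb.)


total contact time = 2 * 6.5 * 60 = 780.0000 s
data = 38.4 GB = 307200.0000 Mb
rate = 307200.0000 / 780.0000 = 393.8462 Mbps

393.8462 Mbps


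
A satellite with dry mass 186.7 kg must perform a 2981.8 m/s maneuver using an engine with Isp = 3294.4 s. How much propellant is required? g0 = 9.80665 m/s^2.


ve = Isp * g0 = 3294.4 * 9.80665 = 32307.027760 m/s
mass ratio = exp(dv/ve) = exp(2981.8/32307.027760) = 1.09668907
m_prop = m_dry * (mr - 1) = 186.7 * (1.09668907 - 1)
m_prop = 18.0519 kg

18.0519 kg


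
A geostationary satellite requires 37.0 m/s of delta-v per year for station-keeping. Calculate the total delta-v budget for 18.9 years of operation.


dV = rate * years = 37.0 * 18.9
dV = 699.3000 m/s

699.3000 m/s


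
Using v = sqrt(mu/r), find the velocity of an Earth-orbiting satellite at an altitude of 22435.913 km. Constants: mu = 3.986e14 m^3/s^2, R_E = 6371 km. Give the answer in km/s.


r = R_E + alt = 6371.0 + 22435.913 = 28806.9130 km = 2.8806913e+07 m
v = sqrt(mu/r) = sqrt(3.986e14 / 2.8806913e+07) = 3719.8060 m/s = 3.7198 km/s

3.7198 km/s


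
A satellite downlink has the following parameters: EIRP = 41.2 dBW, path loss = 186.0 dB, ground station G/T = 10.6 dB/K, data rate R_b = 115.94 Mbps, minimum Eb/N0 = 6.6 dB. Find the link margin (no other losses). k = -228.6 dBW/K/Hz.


C/N0 = EIRP - FSPL + G/T - k = 41.2 - 186.0 + 10.6 - (-228.6)
C/N0 = 94.4000 dB-Hz
R_b = 115.94 Mbps = 1.1594e+08 bps -> 10*log10(R_b) = 80.6423 dB-Hz
Eb/N0 = C/N0 - 10*log10(R_b) = 94.4000 - 80.6423 = 13.7577 dB
Margin = Eb/N0 - Eb/N0_req = 13.7577 - 6.6 = 7.1577 dB (link closes)

7.1577 dB


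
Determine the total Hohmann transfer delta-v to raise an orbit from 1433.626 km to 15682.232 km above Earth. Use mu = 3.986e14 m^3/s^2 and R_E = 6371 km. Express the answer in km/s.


r1 = 7804.6260 km = 7.804626e+06 m
r2 = 22053.2320 km = 2.2053232e+07 m
dv1 = sqrt(mu/r1)*(sqrt(2*r2/(r1+r2)) - 1) = 1539.4046 m/s
dv2 = sqrt(mu/r2)*(1 - sqrt(2*r1/(r1+r2))) = 1177.4735 m/s
total dv = |dv1| + |dv2| = 1539.4046 + 1177.4735 = 2716.8781 m/s = 2.7169 km/s

2.7169 km/s


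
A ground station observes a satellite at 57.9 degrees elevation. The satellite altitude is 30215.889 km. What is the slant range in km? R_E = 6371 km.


h = 30215.889 km, el = 57.9 deg
d = -R_E*sin(el) + sqrt((R_E*sin(el))^2 + 2*R_E*h + h^2)
d = -6371.0000*sin(1.0105) + sqrt((6371.0000*0.8471219)^2 + 2*6371.0000*30215.889 + 30215.889^2)
d = 31032.8993 km

31032.8993 km


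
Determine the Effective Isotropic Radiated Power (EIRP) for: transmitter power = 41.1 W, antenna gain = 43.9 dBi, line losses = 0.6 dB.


Pt = 41.1 W = 16.1384 dBW
EIRP = Pt_dBW + Gt - losses = 16.1384 + 43.9 - 0.6 = 59.4384 dBW

59.4384 dBW


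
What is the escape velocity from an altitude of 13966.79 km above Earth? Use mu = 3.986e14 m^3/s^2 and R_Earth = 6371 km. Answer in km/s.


r = 6371.0 + 13966.79 = 20337.7900 km = 2.033779e+07 m
v_esc = sqrt(2*mu/r) = sqrt(2*3.986e14 / 2.033779e+07)
v_esc = 6260.8279 m/s = 6.2608 km/s

6.2608 km/s


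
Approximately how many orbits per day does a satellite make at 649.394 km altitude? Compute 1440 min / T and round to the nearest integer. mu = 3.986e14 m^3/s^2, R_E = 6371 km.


r = 7.020394e+06 m
T = 2*pi*sqrt(r^3/mu) = 5854.0099 s = 97.5668 min
revs/day = 1440 / 97.5668 = 14.7591
Rounded: 15 revolutions per day

15 revolutions per day


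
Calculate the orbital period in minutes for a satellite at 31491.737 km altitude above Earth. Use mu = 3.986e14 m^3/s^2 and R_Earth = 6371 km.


r = 37862.7370 km = 3.7862737e+07 m
T = 2*pi*sqrt(r^3/mu) = 2*pi*sqrt(5.4279522e+22 / 3.986e14)
T = 73321.1433 s = 1222.0191 min

1222.0191 minutes


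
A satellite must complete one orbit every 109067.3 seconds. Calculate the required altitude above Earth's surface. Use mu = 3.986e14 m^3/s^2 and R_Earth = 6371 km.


T = 109067.3 s
r = (mu*T^2/(4*pi^2))^(1/3) = (3.986e14 * 109067.3^2 / (4*pi^2))^(1/3)
r = 4.9338835e+07 m = 49338.8354 km
alt = r - R_E = 49338.8354 - 6371 = 42967.8354 km

42967.8354 km


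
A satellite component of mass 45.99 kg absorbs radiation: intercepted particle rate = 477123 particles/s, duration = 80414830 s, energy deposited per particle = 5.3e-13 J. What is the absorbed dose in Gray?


Total energy deposited = rate * time * E_per
  = 477123 * 80414830 * 5.3e-13 = 20.3349 J
Dose = E_total / mass = 20.3349 / 45.99
Dose = 0.4421595 Gy

0.4422 Gy


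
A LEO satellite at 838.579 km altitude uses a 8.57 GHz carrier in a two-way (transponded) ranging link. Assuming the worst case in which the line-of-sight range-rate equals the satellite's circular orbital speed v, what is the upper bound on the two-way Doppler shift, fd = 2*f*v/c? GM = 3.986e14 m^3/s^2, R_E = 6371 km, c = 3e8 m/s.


r = 7.209579e+06 m
v = sqrt(mu/r) = 7435.5602 m/s (worst-case radial velocity)
f = 8.57 GHz = 8.57e+09 Hz
fd = 2*f*v/c = 2*8.57e+09*7435.5602/3.0e+08
fd = 424818.3400 Hz

424818.3400 Hz


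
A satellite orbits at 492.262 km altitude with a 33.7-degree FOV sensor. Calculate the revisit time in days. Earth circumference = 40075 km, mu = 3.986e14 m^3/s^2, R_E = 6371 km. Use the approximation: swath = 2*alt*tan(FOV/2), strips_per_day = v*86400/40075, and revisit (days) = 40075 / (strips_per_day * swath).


swath = 2*492.262*tan(0.294088) = 298.1830 km
v = sqrt(mu/r) = 7620.8490 m/s = 7.6208 km/s
strips/day = v*86400/40075 = 7.6208*86400/40075 = 16.4302
coverage/day = strips * swath = 16.4302 * 298.1830 = 4899.2152 km
revisit = 40075 / 4899.2152 = 8.1799 days

8.1799 days


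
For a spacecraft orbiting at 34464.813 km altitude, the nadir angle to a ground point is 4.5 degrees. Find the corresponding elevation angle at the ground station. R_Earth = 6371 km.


r = R_E + alt = 40835.8130 km
Law of sines in the satellite / Earth-center / ground-point triangle:
  sin(nadir)/R_E = sin(90 + el)/r  =>  cos(el) = (r/R_E)*sin(nadir)
cos(el) = (40835.8130 / 6371.0000) * sin(4.5 deg) = 0.5028945
el = arccos(0.5028945) = 59.8083 deg
(Earth-central angle = 90 - nadir - el = 25.6917 deg)

59.8083 degrees


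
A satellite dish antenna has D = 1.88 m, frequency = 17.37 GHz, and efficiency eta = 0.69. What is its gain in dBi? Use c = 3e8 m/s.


lambda = c/f = 3e8 / 1.737e+10 = 0.01727116 m
G = eta*(pi*D/lambda)^2 = 0.69*(pi*1.88/0.01727116)^2
G = 80690.3617 (linear)
G = 10*log10(80690.3617) = 49.0682 dBi

49.0682 dBi


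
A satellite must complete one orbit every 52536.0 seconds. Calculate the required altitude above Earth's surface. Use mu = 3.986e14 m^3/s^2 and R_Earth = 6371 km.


T = 52536.0 s
r = (mu*T^2/(4*pi^2))^(1/3) = (3.986e14 * 52536.0^2 / (4*pi^2))^(1/3)
r = 3.0317765e+07 m = 30317.7654 km
alt = r - R_E = 30317.7654 - 6371 = 23946.7654 km

23946.7654 km


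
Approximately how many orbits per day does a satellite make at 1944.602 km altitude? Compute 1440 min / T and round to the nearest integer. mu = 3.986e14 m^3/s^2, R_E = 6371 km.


r = 8.315602e+06 m
T = 2*pi*sqrt(r^3/mu) = 7546.6075 s = 125.7768 min
revs/day = 1440 / 125.7768 = 11.4489
Rounded: 11 revolutions per day

11 revolutions per day


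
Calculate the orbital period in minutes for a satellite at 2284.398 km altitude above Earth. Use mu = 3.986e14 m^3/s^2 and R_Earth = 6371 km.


r = 8655.3980 km = 8.655398e+06 m
T = 2*pi*sqrt(r^3/mu) = 2*pi*sqrt(6.4842706e+20 / 3.986e14)
T = 8013.8606 s = 133.5643 min

133.5643 minutes


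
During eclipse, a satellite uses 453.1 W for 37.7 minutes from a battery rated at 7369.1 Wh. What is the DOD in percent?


E_used = P * t / 60 = 453.1 * 37.7 / 60 = 284.6978 Wh
DOD = E_used / E_total * 100 = 284.6978 / 7369.1 * 100
DOD = 3.8634 %

3.8634 %


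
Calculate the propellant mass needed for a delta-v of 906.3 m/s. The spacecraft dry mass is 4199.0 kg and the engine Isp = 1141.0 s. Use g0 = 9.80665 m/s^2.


ve = Isp * g0 = 1141.0 * 9.80665 = 11189.387650 m/s
mass ratio = exp(dv/ve) = exp(906.3/11189.387650) = 1.08436698
m_prop = m_dry * (mr - 1) = 4199.0 * (1.08436698 - 1)
m_prop = 354.2570 kg

354.2570 kg


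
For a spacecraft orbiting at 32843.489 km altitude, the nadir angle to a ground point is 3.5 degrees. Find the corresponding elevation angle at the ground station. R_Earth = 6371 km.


r = R_E + alt = 39214.4890 km
Law of sines in the satellite / Earth-center / ground-point triangle:
  sin(nadir)/R_E = sin(90 + el)/r  =>  cos(el) = (r/R_E)*sin(nadir)
cos(el) = (39214.4890 / 6371.0000) * sin(3.5 deg) = 0.3757632
el = arccos(0.3757632) = 67.9285 deg
(Earth-central angle = 90 - nadir - el = 18.5715 deg)

67.9285 degrees


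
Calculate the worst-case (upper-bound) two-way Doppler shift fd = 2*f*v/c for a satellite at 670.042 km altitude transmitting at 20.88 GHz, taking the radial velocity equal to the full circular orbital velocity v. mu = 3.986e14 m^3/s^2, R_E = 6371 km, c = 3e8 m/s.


r = 7.041042e+06 m
v = sqrt(mu/r) = 7524.0241 m/s (worst-case radial velocity)
f = 20.88 GHz = 2.088e+10 Hz
fd = 2*f*v/c = 2*2.088e+10*7524.0241/3.0e+08
fd = 1.0473442e+06 Hz

1.0473e+06 Hz


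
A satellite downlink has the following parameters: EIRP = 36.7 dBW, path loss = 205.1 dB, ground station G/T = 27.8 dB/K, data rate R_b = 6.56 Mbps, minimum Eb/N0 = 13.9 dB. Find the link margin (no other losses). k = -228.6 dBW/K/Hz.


C/N0 = EIRP - FSPL + G/T - k = 36.7 - 205.1 + 27.8 - (-228.6)
C/N0 = 88.0000 dB-Hz
R_b = 6.56 Mbps = 6.56e+06 bps -> 10*log10(R_b) = 68.1690 dB-Hz
Eb/N0 = C/N0 - 10*log10(R_b) = 88.0000 - 68.1690 = 19.8310 dB
Margin = Eb/N0 - Eb/N0_req = 19.8310 - 13.9 = 5.9310 dB (link closes)

5.9310 dB


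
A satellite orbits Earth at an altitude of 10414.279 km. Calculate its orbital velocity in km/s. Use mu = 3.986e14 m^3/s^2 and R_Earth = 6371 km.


r = R_E + alt = 6371.0 + 10414.279 = 16785.2790 km = 1.6785279e+07 m
v = sqrt(mu/r) = sqrt(3.986e14 / 1.6785279e+07) = 4873.0892 m/s = 4.8731 km/s

4.8731 km/s


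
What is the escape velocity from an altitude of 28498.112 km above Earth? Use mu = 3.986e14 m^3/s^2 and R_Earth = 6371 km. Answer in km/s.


r = 6371.0 + 28498.112 = 34869.1120 km = 3.4869112e+07 m
v_esc = sqrt(2*mu/r) = sqrt(2*3.986e14 / 3.4869112e+07)
v_esc = 4781.4894 m/s = 4.7815 km/s

4.7815 km/s


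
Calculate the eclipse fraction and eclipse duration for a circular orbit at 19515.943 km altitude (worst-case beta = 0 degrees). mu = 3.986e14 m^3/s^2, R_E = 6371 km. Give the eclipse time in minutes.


r = 25886.9430 km
T = 690.8458 min
Eclipse fraction = arcsin(R_E/r)/pi = arcsin(6371.0000/25886.9430)/pi
= arcsin(0.2461086)/pi = 0.079152
Eclipse duration = 0.079152 * 690.8458 = 54.6818 min

54.6818 minutes


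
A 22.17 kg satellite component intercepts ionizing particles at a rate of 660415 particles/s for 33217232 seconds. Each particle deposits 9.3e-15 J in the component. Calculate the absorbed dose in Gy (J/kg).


Total energy deposited = rate * time * E_per
  = 660415 * 33217232 * 9.3e-15 = 0.2040156 J
Dose = E_total / mass = 0.2040156 / 22.17
Dose = 0.009202326 Gy

0.0092 Gy


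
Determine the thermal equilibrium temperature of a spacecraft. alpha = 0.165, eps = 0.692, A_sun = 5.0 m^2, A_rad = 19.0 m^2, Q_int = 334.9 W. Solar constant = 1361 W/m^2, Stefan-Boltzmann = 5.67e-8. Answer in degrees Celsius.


Numerator = alpha*S*A_sun + Q_int = 0.165*1361*5.0 + 334.9 = 1457.7250 W
Denominator = eps*sigma*A_rad = 0.692*5.67e-8*19.0 = 7.454916e-07 W/K^4
T^4 = 1.9553876e+09 K^4
T = 210.2850 K = -62.8650 C

-62.8650 degrees Celsius


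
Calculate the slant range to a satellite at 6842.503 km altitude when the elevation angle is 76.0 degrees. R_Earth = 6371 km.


h = 6842.503 km, el = 76.0 deg
d = -R_E*sin(el) + sqrt((R_E*sin(el))^2 + 2*R_E*h + h^2)
d = -6371.0000*sin(1.3265) + sqrt((6371.0000*0.9702957)^2 + 2*6371.0000*6842.503 + 6842.503^2)
d = 6941.5498 km

6941.5498 km


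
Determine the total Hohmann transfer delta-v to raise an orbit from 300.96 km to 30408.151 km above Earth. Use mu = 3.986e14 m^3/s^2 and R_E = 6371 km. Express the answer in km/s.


r1 = 6671.9600 km = 6.67196e+06 m
r2 = 36779.1510 km = 3.6779151e+07 m
dv1 = sqrt(mu/r1)*(sqrt(2*r2/(r1+r2)) - 1) = 2327.4112 m/s
dv2 = sqrt(mu/r2)*(1 - sqrt(2*r1/(r1+r2))) = 1467.7066 m/s
total dv = |dv1| + |dv2| = 2327.4112 + 1467.7066 = 3795.1178 m/s = 3.7951 km/s

3.7951 km/s


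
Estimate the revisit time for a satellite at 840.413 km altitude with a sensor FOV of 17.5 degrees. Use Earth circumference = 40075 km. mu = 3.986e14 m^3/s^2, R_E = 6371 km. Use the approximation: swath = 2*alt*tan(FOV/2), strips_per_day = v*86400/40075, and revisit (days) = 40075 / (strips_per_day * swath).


swath = 2*840.413*tan(0.1527163) = 258.7039 km
v = sqrt(mu/r) = 7434.6146 m/s = 7.4346 km/s
strips/day = v*86400/40075 = 7.4346*86400/40075 = 16.0287
coverage/day = strips * swath = 16.0287 * 258.7039 = 4146.6902 km
revisit = 40075 / 4146.6902 = 9.6643 days

9.6643 days


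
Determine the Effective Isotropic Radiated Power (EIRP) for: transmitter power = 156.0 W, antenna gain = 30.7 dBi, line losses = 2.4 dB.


Pt = 156.0 W = 21.9312 dBW
EIRP = Pt_dBW + Gt - losses = 21.9312 + 30.7 - 2.4 = 50.2312 dBW

50.2312 dBW


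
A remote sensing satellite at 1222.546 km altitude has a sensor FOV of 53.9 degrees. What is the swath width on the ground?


FOV = 53.9 deg = 0.9407325 rad
swath = 2 * alt * tan(FOV/2) = 2 * 1222.546 * tan(0.4703662)
swath = 2 * 1222.546 * 0.5084267
swath = 1243.1501 km

1243.1501 km


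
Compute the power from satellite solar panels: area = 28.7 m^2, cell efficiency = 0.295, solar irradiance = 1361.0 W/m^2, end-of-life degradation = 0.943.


P = area * eta * S * degradation
P = 28.7 * 0.295 * 1361.0 * 0.943
P = 10866.1008 W

10866.1008 W


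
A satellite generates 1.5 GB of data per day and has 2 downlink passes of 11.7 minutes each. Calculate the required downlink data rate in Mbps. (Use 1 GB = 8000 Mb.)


total contact time = 2 * 11.7 * 60 = 1404.0000 s
data = 1.5 GB = 12000.0000 Mb
rate = 12000.0000 / 1404.0000 = 8.5470 Mbps

8.5470 Mbps


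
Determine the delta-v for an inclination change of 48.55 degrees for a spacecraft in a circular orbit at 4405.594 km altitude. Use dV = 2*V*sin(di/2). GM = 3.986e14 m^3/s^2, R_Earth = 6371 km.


r = 10776.5940 km = 1.0776594e+07 m
V = sqrt(mu/r) = 6081.7405 m/s
di = 48.55 deg = 0.8473574 rad
dV = 2*V*sin(di/2) = 2*6081.7405*sin(0.4236787)
dV = 5000.6095 m/s = 5.0006 km/s

5.0006 km/s


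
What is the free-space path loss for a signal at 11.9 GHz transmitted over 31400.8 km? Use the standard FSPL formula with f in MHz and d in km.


f = 11.9 GHz = 11900.0000 MHz
d = 31400.8 km
FSPL = 32.44 + 20*log10(11900.0000) + 20*log10(31400.8)
FSPL = 32.44 + 81.5109 + 89.9388
FSPL = 203.8898 dB

203.8898 dB


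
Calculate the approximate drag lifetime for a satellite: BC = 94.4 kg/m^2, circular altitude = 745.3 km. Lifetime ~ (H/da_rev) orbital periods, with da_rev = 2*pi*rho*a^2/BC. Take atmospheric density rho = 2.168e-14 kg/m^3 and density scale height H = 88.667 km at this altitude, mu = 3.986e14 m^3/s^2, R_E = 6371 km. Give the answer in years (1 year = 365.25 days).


a = R_E + alt = 7116.3000 km = 7.1163e+06 m
da_rev = 2*pi*rho*a^2/BC = 2*pi*2.168e-14*(7.1163e+06)^2/94.4 = 0.0730761483 m per revolution
N = H/da_rev = 88667.0000 m / 0.0730761483 m = 1.2133508e+06 revolutions
P = 2*pi*sqrt(a^3/mu) = 5974.3766 s
lifetime = N*P = 1.2133508e+06 * 5974.3766 = 7.2490144e+09 s = 83900.6291 days
years = 83900.6291 / 365.25 = 229.7074 years

229.7074 years


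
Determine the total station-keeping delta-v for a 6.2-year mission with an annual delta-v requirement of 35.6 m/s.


dV = rate * years = 35.6 * 6.2
dV = 220.7200 m/s

220.7200 m/s


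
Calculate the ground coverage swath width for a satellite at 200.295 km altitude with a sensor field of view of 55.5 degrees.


FOV = 55.5 deg = 0.9686577 rad
swath = 2 * alt * tan(FOV/2) = 2 * 200.295 * tan(0.4843289)
swath = 2 * 200.295 * 0.5261255
swath = 210.7606 km

210.7606 km


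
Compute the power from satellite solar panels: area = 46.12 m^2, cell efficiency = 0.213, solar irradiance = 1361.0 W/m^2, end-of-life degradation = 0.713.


P = area * eta * S * degradation
P = 46.12 * 0.213 * 1361.0 * 0.713
P = 9532.7139 W

9532.7139 W


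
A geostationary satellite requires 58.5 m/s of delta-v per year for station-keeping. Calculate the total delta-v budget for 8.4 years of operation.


dV = rate * years = 58.5 * 8.4
dV = 491.4000 m/s

491.4000 m/s


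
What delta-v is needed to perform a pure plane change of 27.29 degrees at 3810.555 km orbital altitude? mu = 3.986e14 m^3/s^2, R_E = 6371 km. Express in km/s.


r = 10181.5550 km = 1.0181555e+07 m
V = sqrt(mu/r) = 6256.9343 m/s
di = 27.29 deg = 0.4763004 rad
dV = 2*V*sin(di/2) = 2*6256.9343*sin(0.2381502)
dV = 2952.0894 m/s = 2.9521 km/s

2.9521 km/s


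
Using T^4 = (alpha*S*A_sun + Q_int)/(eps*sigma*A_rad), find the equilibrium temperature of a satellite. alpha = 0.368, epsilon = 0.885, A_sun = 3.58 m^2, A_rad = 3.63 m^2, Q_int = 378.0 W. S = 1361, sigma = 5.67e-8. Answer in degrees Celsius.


Numerator = alpha*S*A_sun + Q_int = 0.368*1361*3.58 + 378.0 = 2171.0358 W
Denominator = eps*sigma*A_rad = 0.885*5.67e-8*3.63 = 1.8215158e-07 W/K^4
T^4 = 1.1918841e+10 K^4
T = 330.4141 K = 57.2641 C

57.2641 degrees Celsius


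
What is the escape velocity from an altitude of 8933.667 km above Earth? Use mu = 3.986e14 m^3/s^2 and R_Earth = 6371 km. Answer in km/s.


r = 6371.0 + 8933.667 = 15304.6670 km = 1.5304667e+07 m
v_esc = sqrt(2*mu/r) = sqrt(2*3.986e14 / 1.5304667e+07)
v_esc = 7217.2492 m/s = 7.2172 km/s

7.2172 km/s


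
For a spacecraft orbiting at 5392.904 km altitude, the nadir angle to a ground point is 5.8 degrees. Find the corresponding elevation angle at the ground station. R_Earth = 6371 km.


r = R_E + alt = 11763.9040 km
Law of sines in the satellite / Earth-center / ground-point triangle:
  sin(nadir)/R_E = sin(90 + el)/r  =>  cos(el) = (r/R_E)*sin(nadir)
cos(el) = (11763.9040 / 6371.0000) * sin(5.8 deg) = 0.1865981
el = arccos(0.1865981) = 79.2457 deg
(Earth-central angle = 90 - nadir - el = 4.9543 deg)

79.2457 degrees


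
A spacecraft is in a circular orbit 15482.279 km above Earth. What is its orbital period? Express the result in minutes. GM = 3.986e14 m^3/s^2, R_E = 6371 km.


r = 21853.2790 km = 2.1853279e+07 m
T = 2*pi*sqrt(r^3/mu) = 2*pi*sqrt(1.0436379e+22 / 3.986e14)
T = 32150.3820 s = 535.8397 min

535.8397 minutes


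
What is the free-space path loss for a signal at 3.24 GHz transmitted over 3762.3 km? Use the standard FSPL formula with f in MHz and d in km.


f = 3.24 GHz = 3240.0000 MHz
d = 3762.3 km
FSPL = 32.44 + 20*log10(3240.0000) + 20*log10(3762.3)
FSPL = 32.44 + 70.2109 + 71.5091
FSPL = 174.1600 dB

174.1600 dB


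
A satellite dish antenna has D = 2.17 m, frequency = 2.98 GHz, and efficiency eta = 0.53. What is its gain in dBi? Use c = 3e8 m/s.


lambda = c/f = 3e8 / 2.98e+09 = 0.1006711 m
G = eta*(pi*D/lambda)^2 = 0.53*(pi*2.17/0.1006711)^2
G = 2430.4411 (linear)
G = 10*log10(2430.4411) = 33.8569 dBi

33.8569 dBi


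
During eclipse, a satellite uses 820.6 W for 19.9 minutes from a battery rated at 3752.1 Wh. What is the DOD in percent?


E_used = P * t / 60 = 820.6 * 19.9 / 60 = 272.1657 Wh
DOD = E_used / E_total * 100 = 272.1657 / 3752.1 * 100
DOD = 7.2537 %

7.2537 %


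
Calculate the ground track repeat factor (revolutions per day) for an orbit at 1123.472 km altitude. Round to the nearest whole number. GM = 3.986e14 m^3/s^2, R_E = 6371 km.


r = 7.494472e+06 m
T = 2*pi*sqrt(r^3/mu) = 6456.8810 s = 107.6147 min
revs/day = 1440 / 107.6147 = 13.3811
Rounded: 13 revolutions per day

13 revolutions per day


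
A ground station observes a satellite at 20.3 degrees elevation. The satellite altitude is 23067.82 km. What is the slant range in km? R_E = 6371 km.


h = 23067.82 km, el = 20.3 deg
d = -R_E*sin(el) + sqrt((R_E*sin(el))^2 + 2*R_E*h + h^2)
d = -6371.0000*sin(0.3543018) + sqrt((6371.0000*0.3469357)^2 + 2*6371.0000*23067.82 + 23067.82^2)
d = 26615.7033 km

26615.7033 km


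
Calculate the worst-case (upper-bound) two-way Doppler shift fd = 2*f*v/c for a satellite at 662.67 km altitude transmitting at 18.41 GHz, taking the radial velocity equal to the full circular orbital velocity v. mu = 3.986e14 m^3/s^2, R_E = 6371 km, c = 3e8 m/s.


r = 7.03367e+06 m
v = sqrt(mu/r) = 7527.9661 m/s (worst-case radial velocity)
f = 18.41 GHz = 1.841e+10 Hz
fd = 2*f*v/c = 2*1.841e+10*7527.9661/3.0e+08
fd = 923932.3688 Hz

923932.3688 Hz


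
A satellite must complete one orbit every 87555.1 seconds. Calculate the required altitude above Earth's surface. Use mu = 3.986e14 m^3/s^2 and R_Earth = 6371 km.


T = 87555.1 s
r = (mu*T^2/(4*pi^2))^(1/3) = (3.986e14 * 87555.1^2 / (4*pi^2))^(1/3)
r = 4.2616733e+07 m = 42616.7328 km
alt = r - R_E = 42616.7328 - 6371 = 36245.7328 km

36245.7328 km


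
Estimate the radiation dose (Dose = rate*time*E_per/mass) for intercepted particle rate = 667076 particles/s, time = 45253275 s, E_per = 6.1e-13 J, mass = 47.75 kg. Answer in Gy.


Total energy deposited = rate * time * E_per
  = 667076 * 45253275 * 6.1e-13 = 18.4143 J
Dose = E_total / mass = 18.4143 / 47.75
Dose = 0.3856397 Gy

0.3856 Gy


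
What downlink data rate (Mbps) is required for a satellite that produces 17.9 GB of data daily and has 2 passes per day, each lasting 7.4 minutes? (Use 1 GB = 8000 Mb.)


total contact time = 2 * 7.4 * 60 = 888.0000 s
data = 17.9 GB = 143200.0000 Mb
rate = 143200.0000 / 888.0000 = 161.2613 Mbps

161.2613 Mbps


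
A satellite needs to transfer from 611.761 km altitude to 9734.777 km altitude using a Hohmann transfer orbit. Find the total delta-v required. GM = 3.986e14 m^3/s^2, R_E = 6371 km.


r1 = 6982.7610 km = 6.982761e+06 m
r2 = 16105.7770 km = 1.6105777e+07 m
dv1 = sqrt(mu/r1)*(sqrt(2*r2/(r1+r2)) - 1) = 1368.7059 m/s
dv2 = sqrt(mu/r2)*(1 - sqrt(2*r1/(r1+r2))) = 1105.7408 m/s
total dv = |dv1| + |dv2| = 1368.7059 + 1105.7408 = 2474.4467 m/s = 2.4744 km/s

2.4744 km/s


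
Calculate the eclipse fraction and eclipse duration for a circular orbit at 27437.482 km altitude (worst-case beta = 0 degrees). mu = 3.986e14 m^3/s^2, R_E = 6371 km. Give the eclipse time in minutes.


r = 33808.4820 km
T = 1031.0945 min
Eclipse fraction = arcsin(R_E/r)/pi = arcsin(6371.0000/33808.4820)/pi
= arcsin(0.1884438)/pi = 0.06034434
Eclipse duration = 0.06034434 * 1031.0945 = 62.2207 min

62.2207 minutes


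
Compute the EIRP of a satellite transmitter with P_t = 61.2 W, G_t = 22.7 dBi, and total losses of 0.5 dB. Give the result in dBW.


Pt = 61.2 W = 17.8675 dBW
EIRP = Pt_dBW + Gt - losses = 17.8675 + 22.7 - 0.5 = 40.0675 dBW

40.0675 dBW


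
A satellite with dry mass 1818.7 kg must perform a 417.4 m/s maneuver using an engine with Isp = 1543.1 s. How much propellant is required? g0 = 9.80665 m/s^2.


ve = Isp * g0 = 1543.1 * 9.80665 = 15132.641615 m/s
mass ratio = exp(dv/ve) = exp(417.4/15132.641615) = 1.02796668
m_prop = m_dry * (mr - 1) = 1818.7 * (1.02796668 - 1)
m_prop = 50.8630 kg

50.8630 kg


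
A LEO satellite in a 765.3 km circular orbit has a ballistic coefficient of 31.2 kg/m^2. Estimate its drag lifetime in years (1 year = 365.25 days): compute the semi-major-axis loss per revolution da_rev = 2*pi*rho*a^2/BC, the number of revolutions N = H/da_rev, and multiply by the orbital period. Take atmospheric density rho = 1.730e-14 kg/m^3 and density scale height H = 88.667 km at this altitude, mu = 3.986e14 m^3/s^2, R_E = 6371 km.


a = R_E + alt = 7136.3000 km = 7.1363e+06 m
da_rev = 2*pi*rho*a^2/BC = 2*pi*1.730e-14*(7.1363e+06)^2/31.2 = 0.177426128 m per revolution
N = H/da_rev = 88667.0000 m / 0.177426128 m = 499740.3762 revolutions
P = 2*pi*sqrt(a^3/mu) = 5999.5803 s
lifetime = N*P = 499740.3762 * 5999.5803 = 2.9982325e+09 s = 34701.7652 days
years = 34701.7652 / 365.25 = 95.0083 years

95.0083 years


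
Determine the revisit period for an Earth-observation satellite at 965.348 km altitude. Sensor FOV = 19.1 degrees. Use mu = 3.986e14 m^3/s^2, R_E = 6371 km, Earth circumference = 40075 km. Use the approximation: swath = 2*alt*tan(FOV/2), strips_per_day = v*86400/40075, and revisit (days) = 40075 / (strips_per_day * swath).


swath = 2*965.348*tan(0.1666789) = 324.8200 km
v = sqrt(mu/r) = 7371.0386 m/s = 7.3710 km/s
strips/day = v*86400/40075 = 7.3710*86400/40075 = 15.8916
coverage/day = strips * swath = 15.8916 * 324.8200 = 5161.9245 km
revisit = 40075 / 5161.9245 = 7.7636 days

7.7636 days


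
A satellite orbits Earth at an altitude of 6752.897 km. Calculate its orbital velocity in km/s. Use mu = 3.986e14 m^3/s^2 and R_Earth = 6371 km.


r = R_E + alt = 6371.0 + 6752.897 = 13123.8970 km = 1.3123897e+07 m
v = sqrt(mu/r) = sqrt(3.986e14 / 1.3123897e+07) = 5511.0867 m/s = 5.5111 km/s

5.5111 km/s


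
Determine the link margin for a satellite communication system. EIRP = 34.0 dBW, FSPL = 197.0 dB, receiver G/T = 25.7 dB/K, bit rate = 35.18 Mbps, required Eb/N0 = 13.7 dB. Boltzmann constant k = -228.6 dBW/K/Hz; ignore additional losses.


C/N0 = EIRP - FSPL + G/T - k = 34.0 - 197.0 + 25.7 - (-228.6)
C/N0 = 91.3000 dB-Hz
R_b = 35.18 Mbps = 3.518e+07 bps -> 10*log10(R_b) = 75.4630 dB-Hz
Eb/N0 = C/N0 - 10*log10(R_b) = 91.3000 - 75.4630 = 15.8370 dB
Margin = Eb/N0 - Eb/N0_req = 15.8370 - 13.7 = 2.1370 dB (link closes)

2.1370 dB


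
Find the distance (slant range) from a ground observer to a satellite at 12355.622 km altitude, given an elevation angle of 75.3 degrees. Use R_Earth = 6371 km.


h = 12355.622 km, el = 75.3 deg
d = -R_E*sin(el) + sqrt((R_E*sin(el))^2 + 2*R_E*h + h^2)
d = -6371.0000*sin(1.3142) + sqrt((6371.0000*0.9672678)^2 + 2*6371.0000*12355.622 + 12355.622^2)
d = 12494.2432 km

12494.2432 km


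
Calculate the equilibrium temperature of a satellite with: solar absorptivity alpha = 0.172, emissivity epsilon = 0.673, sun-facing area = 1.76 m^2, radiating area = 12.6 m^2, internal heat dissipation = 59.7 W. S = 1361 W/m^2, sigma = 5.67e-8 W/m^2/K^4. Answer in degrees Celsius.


Numerator = alpha*S*A_sun + Q_int = 0.172*1361*1.76 + 59.7 = 471.7019 W
Denominator = eps*sigma*A_rad = 0.673*5.67e-8*12.6 = 4.8080466e-07 W/K^4
T^4 = 9.810677e+08 K^4
T = 176.9802 K = -96.1698 C

-96.1698 degrees Celsius


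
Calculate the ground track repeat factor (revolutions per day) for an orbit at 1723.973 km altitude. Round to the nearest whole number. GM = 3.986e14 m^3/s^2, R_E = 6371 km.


r = 8.094973e+06 m
T = 2*pi*sqrt(r^3/mu) = 7248.2694 s = 120.8045 min
revs/day = 1440 / 120.8045 = 11.9201
Rounded: 12 revolutions per day

12 revolutions per day


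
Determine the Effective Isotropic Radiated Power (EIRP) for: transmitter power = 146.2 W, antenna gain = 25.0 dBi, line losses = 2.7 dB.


Pt = 146.2 W = 21.6495 dBW
EIRP = Pt_dBW + Gt - losses = 21.6495 + 25.0 - 2.7 = 43.9495 dBW

43.9495 dBW


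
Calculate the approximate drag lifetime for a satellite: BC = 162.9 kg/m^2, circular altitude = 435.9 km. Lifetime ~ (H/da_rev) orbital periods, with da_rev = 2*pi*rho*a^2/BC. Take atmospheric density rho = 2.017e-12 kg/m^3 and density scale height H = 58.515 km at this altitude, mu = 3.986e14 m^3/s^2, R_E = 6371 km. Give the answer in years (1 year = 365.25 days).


a = R_E + alt = 6806.9000 km = 6.8069e+06 m
da_rev = 2*pi*rho*a^2/BC = 2*pi*2.017e-12*(6.8069e+06)^2/162.9 = 3.604653 m per revolution
N = H/da_rev = 58515.0000 m / 3.604653 m = 16233.1868 revolutions
P = 2*pi*sqrt(a^3/mu) = 5589.0150 s
lifetime = N*P = 16233.1868 * 5589.0150 = 9.0727525e+07 s = 1050.0871 days
years = 1050.0871 / 365.25 = 2.8750 years

2.8750 years


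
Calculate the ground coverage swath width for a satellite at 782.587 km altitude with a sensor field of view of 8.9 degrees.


FOV = 8.9 deg = 0.1553343 rad
swath = 2 * alt * tan(FOV/2) = 2 * 782.587 * tan(0.07766715)
swath = 2 * 782.587 * 0.0778237
swath = 121.8076 km

121.8076 km


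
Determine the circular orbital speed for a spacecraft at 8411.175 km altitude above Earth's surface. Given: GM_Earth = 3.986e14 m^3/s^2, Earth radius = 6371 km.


r = R_E + alt = 6371.0 + 8411.175 = 14782.1750 km = 1.4782175e+07 m
v = sqrt(mu/r) = sqrt(3.986e14 / 1.4782175e+07) = 5192.7747 m/s = 5.1928 km/s

5.1928 km/s


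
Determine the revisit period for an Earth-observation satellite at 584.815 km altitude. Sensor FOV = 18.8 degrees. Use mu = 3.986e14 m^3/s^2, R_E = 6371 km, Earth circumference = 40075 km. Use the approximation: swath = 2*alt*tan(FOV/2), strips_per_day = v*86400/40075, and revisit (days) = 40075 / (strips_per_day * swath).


swath = 2*584.815*tan(0.1640609) = 193.6310 km
v = sqrt(mu/r) = 7569.9783 m/s = 7.5700 km/s
strips/day = v*86400/40075 = 7.5700*86400/40075 = 16.3206
coverage/day = strips * swath = 16.3206 * 193.6310 = 3160.1647 km
revisit = 40075 / 3160.1647 = 12.6813 days

12.6813 days


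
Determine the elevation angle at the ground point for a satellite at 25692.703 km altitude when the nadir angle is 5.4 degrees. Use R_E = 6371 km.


r = R_E + alt = 32063.7030 km
Law of sines in the satellite / Earth-center / ground-point triangle:
  sin(nadir)/R_E = sin(90 + el)/r  =>  cos(el) = (r/R_E)*sin(nadir)
cos(el) = (32063.7030 / 6371.0000) * sin(5.4 deg) = 0.4736244
el = arccos(0.4736244) = 61.7302 deg
(Earth-central angle = 90 - nadir - el = 22.8698 deg)

61.7302 degrees


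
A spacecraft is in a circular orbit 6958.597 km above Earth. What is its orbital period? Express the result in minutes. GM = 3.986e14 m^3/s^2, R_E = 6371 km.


r = 13329.5970 km = 1.3329597e+07 m
T = 2*pi*sqrt(r^3/mu) = 2*pi*sqrt(2.3683782e+21 / 3.986e14)
T = 15315.6965 s = 255.2616 min

255.2616 minutes


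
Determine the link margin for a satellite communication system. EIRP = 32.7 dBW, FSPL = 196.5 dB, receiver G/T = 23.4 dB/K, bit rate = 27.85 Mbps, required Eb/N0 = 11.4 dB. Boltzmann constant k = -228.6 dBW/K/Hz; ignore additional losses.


C/N0 = EIRP - FSPL + G/T - k = 32.7 - 196.5 + 23.4 - (-228.6)
C/N0 = 88.2000 dB-Hz
R_b = 27.85 Mbps = 2.785e+07 bps -> 10*log10(R_b) = 74.4483 dB-Hz
Eb/N0 = C/N0 - 10*log10(R_b) = 88.2000 - 74.4483 = 13.7517 dB
Margin = Eb/N0 - Eb/N0_req = 13.7517 - 11.4 = 2.3517 dB (link closes)

2.3517 dB


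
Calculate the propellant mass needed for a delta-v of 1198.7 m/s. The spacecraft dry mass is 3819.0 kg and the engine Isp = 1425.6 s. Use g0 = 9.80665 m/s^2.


ve = Isp * g0 = 1425.6 * 9.80665 = 13980.360240 m/s
mass ratio = exp(dv/ve) = exp(1198.7/13980.360240) = 1.08952488
m_prop = m_dry * (mr - 1) = 3819.0 * (1.08952488 - 1)
m_prop = 341.8955 kg

341.8955 kg


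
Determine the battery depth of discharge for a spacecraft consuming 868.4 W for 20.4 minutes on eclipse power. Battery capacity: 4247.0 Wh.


E_used = P * t / 60 = 868.4 * 20.4 / 60 = 295.2560 Wh
DOD = E_used / E_total * 100 = 295.2560 / 4247.0 * 100
DOD = 6.9521 %

6.9521 %


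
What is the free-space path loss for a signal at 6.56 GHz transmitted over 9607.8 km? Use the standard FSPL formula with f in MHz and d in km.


f = 6.56 GHz = 6560.0000 MHz
d = 9607.8 km
FSPL = 32.44 + 20*log10(6560.0000) + 20*log10(9607.8)
FSPL = 32.44 + 76.3381 + 79.6525
FSPL = 188.4306 dB

188.4306 dB


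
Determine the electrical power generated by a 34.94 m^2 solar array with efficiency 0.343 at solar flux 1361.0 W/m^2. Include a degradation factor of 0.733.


P = area * eta * S * degradation
P = 34.94 * 0.343 * 1361.0 * 0.733
P = 11955.8132 W

11955.8132 W


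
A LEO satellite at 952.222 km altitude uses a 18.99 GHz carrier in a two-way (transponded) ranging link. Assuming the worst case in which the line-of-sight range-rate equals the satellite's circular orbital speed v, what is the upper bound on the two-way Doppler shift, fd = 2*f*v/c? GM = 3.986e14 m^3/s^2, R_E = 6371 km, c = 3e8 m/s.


r = 7.323222e+06 m
v = sqrt(mu/r) = 7377.6415 m/s (worst-case radial velocity)
f = 18.99 GHz = 1.899e+10 Hz
fd = 2*f*v/c = 2*1.899e+10*7377.6415/3.0e+08
fd = 934009.4127 Hz

934009.4127 Hz


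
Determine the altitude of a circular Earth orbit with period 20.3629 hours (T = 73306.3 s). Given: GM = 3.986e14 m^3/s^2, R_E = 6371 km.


T = 73306.3 s
r = (mu*T^2/(4*pi^2))^(1/3) = (3.986e14 * 73306.3^2 / (4*pi^2))^(1/3)
r = 3.7857627e+07 m = 37857.6268 km
alt = r - R_E = 37857.6268 - 6371 = 31486.6268 km

31486.6268 km


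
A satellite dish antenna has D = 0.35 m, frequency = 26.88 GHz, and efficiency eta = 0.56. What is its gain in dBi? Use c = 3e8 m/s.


lambda = c/f = 3e8 / 2.688e+10 = 0.01116071 m
G = eta*(pi*D/lambda)^2 = 0.56*(pi*0.35/0.01116071)^2
G = 5435.5048 (linear)
G = 10*log10(5435.5048) = 37.3524 dBi

37.3524 dBi


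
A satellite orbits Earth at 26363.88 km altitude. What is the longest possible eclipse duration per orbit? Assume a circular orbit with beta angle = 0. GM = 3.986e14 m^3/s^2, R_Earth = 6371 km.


r = 32734.8800 km
T = 982.3723 min
Eclipse fraction = arcsin(R_E/r)/pi = arcsin(6371.0000/32734.8800)/pi
= arcsin(0.1946242)/pi = 0.06234873
Eclipse duration = 0.06234873 * 982.3723 = 61.2497 min

61.2497 minutes


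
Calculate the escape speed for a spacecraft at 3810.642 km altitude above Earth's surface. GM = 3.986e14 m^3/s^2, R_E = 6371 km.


r = 6371.0 + 3810.642 = 10181.6420 km = 1.0181642e+07 m
v_esc = sqrt(2*mu/r) = sqrt(2*3.986e14 / 1.0181642e+07)
v_esc = 8848.6035 m/s = 8.8486 km/s

8.8486 km/s


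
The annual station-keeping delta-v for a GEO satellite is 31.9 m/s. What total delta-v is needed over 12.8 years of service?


dV = rate * years = 31.9 * 12.8
dV = 408.3200 m/s

408.3200 m/s


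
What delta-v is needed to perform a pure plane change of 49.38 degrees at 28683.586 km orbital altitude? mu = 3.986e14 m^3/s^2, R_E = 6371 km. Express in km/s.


r = 35054.5860 km = 3.5054586e+07 m
V = sqrt(mu/r) = 3372.0672 m/s
di = 49.38 deg = 0.8618436 rad
dV = 2*V*sin(di/2) = 2*3372.0672*sin(0.4309218)
dV = 2817.0823 m/s = 2.8171 km/s

2.8171 km/s


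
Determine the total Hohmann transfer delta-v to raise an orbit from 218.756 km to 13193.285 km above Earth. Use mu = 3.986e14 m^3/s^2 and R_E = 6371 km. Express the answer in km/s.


r1 = 6589.7560 km = 6.589756e+06 m
r2 = 19564.2850 km = 1.9564285e+07 m
dv1 = sqrt(mu/r1)*(sqrt(2*r2/(r1+r2)) - 1) = 1735.4783 m/s
dv2 = sqrt(mu/r2)*(1 - sqrt(2*r1/(r1+r2))) = 1309.5611 m/s
total dv = |dv1| + |dv2| = 1735.4783 + 1309.5611 = 3045.0394 m/s = 3.0450 km/s

3.0450 km/s


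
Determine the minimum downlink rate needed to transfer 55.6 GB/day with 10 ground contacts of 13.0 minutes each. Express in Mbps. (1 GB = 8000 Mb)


total contact time = 10 * 13.0 * 60 = 7800.0000 s
data = 55.6 GB = 444800.0000 Mb
rate = 444800.0000 / 7800.0000 = 57.0256 Mbps

57.0256 Mbps


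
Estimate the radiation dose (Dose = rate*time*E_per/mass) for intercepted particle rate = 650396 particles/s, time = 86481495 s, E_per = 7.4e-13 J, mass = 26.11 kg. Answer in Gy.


Total energy deposited = rate * time * E_per
  = 650396 * 86481495 * 7.4e-13 = 41.6229 J
Dose = E_total / mass = 41.6229 / 26.11
Dose = 1.5941 Gy

1.5941 Gy


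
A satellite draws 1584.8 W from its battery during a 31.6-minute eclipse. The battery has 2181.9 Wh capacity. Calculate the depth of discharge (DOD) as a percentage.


E_used = P * t / 60 = 1584.8 * 31.6 / 60 = 834.6613 Wh
DOD = E_used / E_total * 100 = 834.6613 / 2181.9 * 100
DOD = 38.2539 %

38.2539 %


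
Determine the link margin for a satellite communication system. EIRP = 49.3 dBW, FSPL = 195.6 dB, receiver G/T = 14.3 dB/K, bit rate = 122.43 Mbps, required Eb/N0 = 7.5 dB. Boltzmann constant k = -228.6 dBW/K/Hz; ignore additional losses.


C/N0 = EIRP - FSPL + G/T - k = 49.3 - 195.6 + 14.3 - (-228.6)
C/N0 = 96.6000 dB-Hz
R_b = 122.43 Mbps = 1.2243e+08 bps -> 10*log10(R_b) = 80.8789 dB-Hz
Eb/N0 = C/N0 - 10*log10(R_b) = 96.6000 - 80.8789 = 15.7211 dB
Margin = Eb/N0 - Eb/N0_req = 15.7211 - 7.5 = 8.2211 dB (link closes)

8.2211 dB


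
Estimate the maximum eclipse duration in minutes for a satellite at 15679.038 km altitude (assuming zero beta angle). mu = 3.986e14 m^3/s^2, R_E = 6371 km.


r = 22050.0380 km
T = 543.0927 min
Eclipse fraction = arcsin(R_E/r)/pi = arcsin(6371.0000/22050.0380)/pi
= arcsin(0.2889337)/pi = 0.09330073
Eclipse duration = 0.09330073 * 543.0927 = 50.6709 min

50.6709 minutes


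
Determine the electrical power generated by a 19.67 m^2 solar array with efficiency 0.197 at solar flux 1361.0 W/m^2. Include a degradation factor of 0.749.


P = area * eta * S * degradation
P = 19.67 * 0.197 * 1361.0 * 0.749
P = 3950.1222 W

3950.1222 W


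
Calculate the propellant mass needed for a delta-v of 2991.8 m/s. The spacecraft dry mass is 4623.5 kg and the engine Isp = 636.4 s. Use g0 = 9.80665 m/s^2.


ve = Isp * g0 = 636.4 * 9.80665 = 6240.952060 m/s
mass ratio = exp(dv/ve) = exp(2991.8/6240.952060) = 1.61507596
m_prop = m_dry * (mr - 1) = 4623.5 * (1.61507596 - 1)
m_prop = 2843.8037 kg

2843.8037 kg
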